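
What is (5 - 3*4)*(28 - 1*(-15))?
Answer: -301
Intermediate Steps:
(5 - 3*4)*(28 - 1*(-15)) = (5 - 12)*(28 + 15) = -7*43 = -301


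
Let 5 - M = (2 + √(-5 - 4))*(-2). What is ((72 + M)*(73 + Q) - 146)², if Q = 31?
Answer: 68135908 + 10330944*I ≈ 6.8136e+7 + 1.0331e+7*I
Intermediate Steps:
M = 9 + 6*I (M = 5 - (2 + √(-5 - 4))*(-2) = 5 - (2 + √(-9))*(-2) = 5 - (2 + 3*I)*(-2) = 5 - (-4 - 6*I) = 5 + (4 + 6*I) = 9 + 6*I ≈ 9.0 + 6.0*I)
((72 + M)*(73 + Q) - 146)² = ((72 + (9 + 6*I))*(73 + 31) - 146)² = ((81 + 6*I)*104 - 146)² = ((8424 + 624*I) - 146)² = (8278 + 624*I)²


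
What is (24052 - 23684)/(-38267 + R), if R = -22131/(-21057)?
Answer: -322874/33573587 ≈ -0.0096169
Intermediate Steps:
R = 7377/7019 (R = -22131*(-1/21057) = 7377/7019 ≈ 1.0510)
(24052 - 23684)/(-38267 + R) = (24052 - 23684)/(-38267 + 7377/7019) = 368/(-268588696/7019) = 368*(-7019/268588696) = -322874/33573587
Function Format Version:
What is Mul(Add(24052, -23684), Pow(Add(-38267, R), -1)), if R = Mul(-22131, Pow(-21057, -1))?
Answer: Rational(-322874, 33573587) ≈ -0.0096169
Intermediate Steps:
R = Rational(7377, 7019) (R = Mul(-22131, Rational(-1, 21057)) = Rational(7377, 7019) ≈ 1.0510)
Mul(Add(24052, -23684), Pow(Add(-38267, R), -1)) = Mul(Add(24052, -23684), Pow(Add(-38267, Rational(7377, 7019)), -1)) = Mul(368, Pow(Rational(-268588696, 7019), -1)) = Mul(368, Rational(-7019, 268588696)) = Rational(-322874, 33573587)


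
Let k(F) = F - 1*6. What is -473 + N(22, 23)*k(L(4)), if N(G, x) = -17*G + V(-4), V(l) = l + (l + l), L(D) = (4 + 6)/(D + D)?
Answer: 2721/2 ≈ 1360.5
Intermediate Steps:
L(D) = 5/D (L(D) = 10/((2*D)) = 10*(1/(2*D)) = 5/D)
k(F) = -6 + F (k(F) = F - 6 = -6 + F)
V(l) = 3*l (V(l) = l + 2*l = 3*l)
N(G, x) = -12 - 17*G (N(G, x) = -17*G + 3*(-4) = -17*G - 12 = -12 - 17*G)
-473 + N(22, 23)*k(L(4)) = -473 + (-12 - 17*22)*(-6 + 5/4) = -473 + (-12 - 374)*(-6 + 5*(¼)) = -473 - 386*(-6 + 5/4) = -473 - 386*(-19/4) = -473 + 3667/2 = 2721/2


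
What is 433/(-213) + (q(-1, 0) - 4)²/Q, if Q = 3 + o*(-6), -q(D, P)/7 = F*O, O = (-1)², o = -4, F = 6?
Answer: 146339/1917 ≈ 76.338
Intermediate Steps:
O = 1
q(D, P) = -42
Q = 27 (Q = 3 - 4*(-6) = 3 + 24 = 27)
433/(-213) + (q(-1, 0) - 4)²/Q = 433/(-213) + (-42 - 4)²/27 = 433*(-1/213) + (-46)²*(1/27) = -433/213 + 2116*(1/27) = -433/213 + 2116/27 = 146339/1917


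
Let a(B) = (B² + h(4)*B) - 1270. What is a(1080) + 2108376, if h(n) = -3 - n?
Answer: 3265946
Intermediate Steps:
a(B) = -1270 + B² - 7*B (a(B) = (B² + (-3 - 1*4)*B) - 1270 = (B² + (-3 - 4)*B) - 1270 = (B² - 7*B) - 1270 = -1270 + B² - 7*B)
a(1080) + 2108376 = (-1270 + 1080² - 7*1080) + 2108376 = (-1270 + 1166400 - 7560) + 2108376 = 1157570 + 2108376 = 3265946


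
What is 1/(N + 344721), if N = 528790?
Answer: 1/873511 ≈ 1.1448e-6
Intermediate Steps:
1/(N + 344721) = 1/(528790 + 344721) = 1/873511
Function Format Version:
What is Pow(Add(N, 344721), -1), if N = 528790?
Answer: Rational(1, 873511) ≈ 1.1448e-6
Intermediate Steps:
Pow(Add(N, 344721), -1) = Pow(Add(528790, 344721), -1) = Pow(873511, -1) = Rational(1, 873511)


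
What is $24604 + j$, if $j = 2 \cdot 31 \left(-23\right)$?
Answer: $23178$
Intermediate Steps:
$j = -1426$ ($j = 62 \left(-23\right) = -1426$)
$24604 + j = 24604 - 1426 = 23178$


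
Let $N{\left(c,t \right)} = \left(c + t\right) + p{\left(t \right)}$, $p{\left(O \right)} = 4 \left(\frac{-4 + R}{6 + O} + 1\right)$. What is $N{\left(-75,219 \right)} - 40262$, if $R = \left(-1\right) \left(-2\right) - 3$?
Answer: $- \frac{1805134}{45} \approx -40114.0$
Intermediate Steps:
$R = -1$ ($R = 2 - 3 = -1$)
$p{\left(O \right)} = 4 - \frac{20}{6 + O}$ ($p{\left(O \right)} = 4 \left(\frac{-4 - 1}{6 + O} + 1\right) = 4 \left(- \frac{5}{6 + O} + 1\right) = 4 \left(1 - \frac{5}{6 + O}\right) = 4 - \frac{20}{6 + O}$)
$N{\left(c,t \right)} = c + t + \frac{4 \left(1 + t\right)}{6 + t}$ ($N{\left(c,t \right)} = \left(c + t\right) + \frac{4 \left(1 + t\right)}{6 + t} = c + t + \frac{4 \left(1 + t\right)}{6 + t}$)
$N{\left(-75,219 \right)} - 40262 = \frac{4 + 4 \cdot 219 + \left(6 + 219\right) \left(-75 + 219\right)}{6 + 219} - 40262 = \frac{4 + 876 + 225 \cdot 144}{225} - 40262 = \frac{4 + 876 + 32400}{225} - 40262 = \frac{1}{225} \cdot 33280 - 40262 = \frac{6656}{45} - 40262 = - \frac{1805134}{45}$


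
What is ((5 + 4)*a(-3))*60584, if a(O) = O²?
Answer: 4907304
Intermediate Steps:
((5 + 4)*a(-3))*60584 = ((5 + 4)*(-3)²)*60584 = (9*9)*60584 = 81*60584 = 4907304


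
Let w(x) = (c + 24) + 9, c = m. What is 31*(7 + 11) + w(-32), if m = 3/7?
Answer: 4140/7 ≈ 591.43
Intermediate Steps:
m = 3/7 (m = 3*(⅐) = 3/7 ≈ 0.42857)
c = 3/7 ≈ 0.42857
w(x) = 234/7 (w(x) = (3/7 + 24) + 9 = 171/7 + 9 = 234/7)
31*(7 + 11) + w(-32) = 31*(7 + 11) + 234/7 = 31*18 + 234/7 = 558 + 234/7 = 4140/7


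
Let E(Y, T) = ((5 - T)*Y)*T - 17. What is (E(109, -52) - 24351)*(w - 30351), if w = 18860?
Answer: 3992479004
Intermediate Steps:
E(Y, T) = -17 + T*Y*(5 - T) (E(Y, T) = (Y*(5 - T))*T - 17 = T*Y*(5 - T) - 17 = -17 + T*Y*(5 - T))
(E(109, -52) - 24351)*(w - 30351) = ((-17 - 1*109*(-52)² + 5*(-52)*109) - 24351)*(18860 - 30351) = ((-17 - 1*109*2704 - 28340) - 24351)*(-11491) = ((-17 - 294736 - 28340) - 24351)*(-11491) = (-323093 - 24351)*(-11491) = -347444*(-11491) = 3992479004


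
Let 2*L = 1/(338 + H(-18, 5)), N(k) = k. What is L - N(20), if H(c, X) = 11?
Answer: -13959/698 ≈ -19.999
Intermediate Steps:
L = 1/698 (L = 1/(2*(338 + 11)) = (½)/349 = (½)*(1/349) = 1/698 ≈ 0.0014327)
L - N(20) = 1/698 - 1*20 = 1/698 - 20 = -13959/698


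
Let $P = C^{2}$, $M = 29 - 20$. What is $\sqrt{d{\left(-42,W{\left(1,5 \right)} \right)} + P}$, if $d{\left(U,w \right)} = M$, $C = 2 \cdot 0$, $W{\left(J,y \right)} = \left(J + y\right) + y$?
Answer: $3$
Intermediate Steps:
$W{\left(J,y \right)} = J + 2 y$
$C = 0$
$M = 9$ ($M = 29 - 20 = 9$)
$d{\left(U,w \right)} = 9$
$P = 0$ ($P = 0^{2} = 0$)
$\sqrt{d{\left(-42,W{\left(1,5 \right)} \right)} + P} = \sqrt{9 + 0} = \sqrt{9} = 3$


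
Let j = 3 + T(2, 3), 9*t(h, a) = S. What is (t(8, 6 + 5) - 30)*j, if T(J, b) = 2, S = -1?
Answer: -1355/9 ≈ -150.56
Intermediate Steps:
t(h, a) = -1/9 (t(h, a) = (1/9)*(-1) = -1/9)
j = 5 (j = 3 + 2 = 5)
(t(8, 6 + 5) - 30)*j = (-1/9 - 30)*5 = -271/9*5 = -1355/9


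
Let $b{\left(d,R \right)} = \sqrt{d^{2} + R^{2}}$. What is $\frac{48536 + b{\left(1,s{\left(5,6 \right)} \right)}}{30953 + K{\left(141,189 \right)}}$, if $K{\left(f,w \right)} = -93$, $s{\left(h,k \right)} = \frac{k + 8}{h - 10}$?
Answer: $\frac{12134}{7715} + \frac{\sqrt{221}}{154300} \approx 1.5729$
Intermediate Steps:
$s{\left(h,k \right)} = \frac{8 + k}{-10 + h}$
$b{\left(d,R \right)} = \sqrt{R^{2} + d^{2}}$
$\frac{48536 + b{\left(1,s{\left(5,6 \right)} \right)}}{30953 + K{\left(141,189 \right)}} = \frac{48536 + \sqrt{\left(\frac{8 + 6}{-10 + 5}\right)^{2} + 1^{2}}}{30953 - 93} = \frac{48536 + \sqrt{\left(\frac{1}{-5} \cdot 14\right)^{2} + 1}}{30860} = \left(48536 + \sqrt{\left(\left(- \frac{1}{5}\right) 14\right)^{2} + 1}\right) \frac{1}{30860} = \left(48536 + \sqrt{\left(- \frac{14}{5}\right)^{2} + 1}\right) \frac{1}{30860} = \left(48536 + \sqrt{\frac{196}{25} + 1}\right) \frac{1}{30860} = \left(48536 + \sqrt{\frac{221}{25}}\right) \frac{1}{30860} = \left(48536 + \frac{\sqrt{221}}{5}\right) \frac{1}{30860} = \frac{12134}{7715} + \frac{\sqrt{221}}{154300}$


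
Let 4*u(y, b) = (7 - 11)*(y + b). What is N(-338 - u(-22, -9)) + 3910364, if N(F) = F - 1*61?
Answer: 3909934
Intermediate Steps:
u(y, b) = -b - y (u(y, b) = ((7 - 11)*(y + b))/4 = (-4*(b + y))/4 = (-4*b - 4*y)/4 = -b - y)
N(F) = -61 + F (N(F) = F - 61 = -61 + F)
N(-338 - u(-22, -9)) + 3910364 = (-61 + (-338 - (-1*(-9) - 1*(-22)))) + 3910364 = (-61 + (-338 - (9 + 22))) + 3910364 = (-61 + (-338 - 1*31)) + 3910364 = (-61 + (-338 - 31)) + 3910364 = (-61 - 369) + 3910364 = -430 + 3910364 = 3909934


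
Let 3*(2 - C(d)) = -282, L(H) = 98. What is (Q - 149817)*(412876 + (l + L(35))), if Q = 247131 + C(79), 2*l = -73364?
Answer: 36654603720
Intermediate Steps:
l = -36682 (l = (1/2)*(-73364) = -36682)
C(d) = 96 (C(d) = 2 - 1/3*(-282) = 2 + 94 = 96)
Q = 247227 (Q = 247131 + 96 = 247227)
(Q - 149817)*(412876 + (l + L(35))) = (247227 - 149817)*(412876 + (-36682 + 98)) = 97410*(412876 - 36584) = 97410*376292 = 36654603720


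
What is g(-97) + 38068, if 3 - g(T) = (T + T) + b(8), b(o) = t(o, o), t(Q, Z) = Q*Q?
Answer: 38201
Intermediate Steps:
t(Q, Z) = Q**2
b(o) = o**2
g(T) = -61 - 2*T (g(T) = 3 - ((T + T) + 8**2) = 3 - (2*T + 64) = 3 - (64 + 2*T) = 3 + (-64 - 2*T) = -61 - 2*T)
g(-97) + 38068 = (-61 - 2*(-97)) + 38068 = (-61 + 194) + 38068 = 133 + 38068 = 38201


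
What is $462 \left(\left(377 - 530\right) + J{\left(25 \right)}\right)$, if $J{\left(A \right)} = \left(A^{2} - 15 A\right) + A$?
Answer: $56364$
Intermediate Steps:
$J{\left(A \right)} = A^{2} - 14 A$
$462 \left(\left(377 - 530\right) + J{\left(25 \right)}\right) = 462 \left(\left(377 - 530\right) + 25 \left(-14 + 25\right)\right) = 462 \left(-153 + 25 \cdot 11\right) = 462 \left(-153 + 275\right) = 462 \cdot 122 = 56364$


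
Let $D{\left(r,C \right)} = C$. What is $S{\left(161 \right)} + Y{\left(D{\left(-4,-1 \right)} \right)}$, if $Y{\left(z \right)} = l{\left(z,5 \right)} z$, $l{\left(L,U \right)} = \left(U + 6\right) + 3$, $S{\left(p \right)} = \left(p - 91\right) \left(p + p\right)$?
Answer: $22526$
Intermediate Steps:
$S{\left(p \right)} = 2 p \left(-91 + p\right)$ ($S{\left(p \right)} = \left(-91 + p\right) 2 p = 2 p \left(-91 + p\right)$)
$l{\left(L,U \right)} = 9 + U$ ($l{\left(L,U \right)} = \left(6 + U\right) + 3 = 9 + U$)
$Y{\left(z \right)} = 14 z$ ($Y{\left(z \right)} = \left(9 + 5\right) z = 14 z$)
$S{\left(161 \right)} + Y{\left(D{\left(-4,-1 \right)} \right)} = 2 \cdot 161 \left(-91 + 161\right) + 14 \left(-1\right) = 2 \cdot 161 \cdot 70 - 14 = 22540 - 14 = 22526$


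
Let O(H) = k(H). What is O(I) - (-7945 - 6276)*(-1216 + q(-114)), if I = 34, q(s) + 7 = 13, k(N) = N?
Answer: -17207376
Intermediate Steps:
q(s) = 6 (q(s) = -7 + 13 = 6)
O(H) = H
O(I) - (-7945 - 6276)*(-1216 + q(-114)) = 34 - (-7945 - 6276)*(-1216 + 6) = 34 - (-14221)*(-1210) = 34 - 1*17207410 = 34 - 17207410 = -17207376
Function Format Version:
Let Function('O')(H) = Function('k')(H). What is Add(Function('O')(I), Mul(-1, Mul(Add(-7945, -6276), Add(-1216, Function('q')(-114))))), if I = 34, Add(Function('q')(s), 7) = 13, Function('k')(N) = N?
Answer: -17207376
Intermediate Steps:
Function('q')(s) = 6 (Function('q')(s) = Add(-7, 13) = 6)
Function('O')(H) = H
Add(Function('O')(I), Mul(-1, Mul(Add(-7945, -6276), Add(-1216, Function('q')(-114))))) = Add(34, Mul(-1, Mul(Add(-7945, -6276), Add(-1216, 6)))) = Add(34, Mul(-1, Mul(-14221, -1210))) = Add(34, Mul(-1, 17207410)) = Add(34, -17207410) = -17207376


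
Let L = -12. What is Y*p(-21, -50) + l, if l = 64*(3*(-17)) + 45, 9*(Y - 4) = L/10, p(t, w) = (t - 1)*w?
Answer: 3103/3 ≈ 1034.3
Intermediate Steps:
p(t, w) = w*(-1 + t) (p(t, w) = (-1 + t)*w = w*(-1 + t))
Y = 58/15 (Y = 4 + (-12/10)/9 = 4 + (-12*1/10)/9 = 4 + (1/9)*(-6/5) = 4 - 2/15 = 58/15 ≈ 3.8667)
l = -3219 (l = 64*(-51) + 45 = -3264 + 45 = -3219)
Y*p(-21, -50) + l = 58*(-50*(-1 - 21))/15 - 3219 = 58*(-50*(-22))/15 - 3219 = (58/15)*1100 - 3219 = 12760/3 - 3219 = 3103/3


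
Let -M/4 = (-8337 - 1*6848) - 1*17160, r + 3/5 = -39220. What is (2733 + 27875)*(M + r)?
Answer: 13797994576/5 ≈ 2.7596e+9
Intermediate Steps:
r = -196103/5 (r = -⅗ - 39220 = -196103/5 ≈ -39221.)
M = 129380 (M = -4*((-8337 - 1*6848) - 1*17160) = -4*((-8337 - 6848) - 17160) = -4*(-15185 - 17160) = -4*(-32345) = 129380)
(2733 + 27875)*(M + r) = (2733 + 27875)*(129380 - 196103/5) = 30608*(450797/5) = 13797994576/5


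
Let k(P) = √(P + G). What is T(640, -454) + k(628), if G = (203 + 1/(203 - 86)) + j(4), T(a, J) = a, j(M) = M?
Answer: 640 + 4*√79378/39 ≈ 668.90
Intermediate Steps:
G = 24220/117 (G = (203 + 1/(203 - 86)) + 4 = (203 + 1/117) + 4 = 23752/117 + 4 = 24220/117 ≈ 207.01)
k(P) = √(24220/117 + P) (k(P) = √(P + 24220/117) = √(24220/117 + P))
T(640, -454) + k(628) = 640 + √(314860 + 1521*628)/39 = 640 + √(314860 + 955188)/39 = 640 + √1270048/39 = 640 + (4*√79378)/39 = 640 + 4*√79378/39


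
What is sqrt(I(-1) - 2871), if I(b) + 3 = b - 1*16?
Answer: 7*I*sqrt(59) ≈ 53.768*I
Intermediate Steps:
I(b) = -19 + b (I(b) = -3 + (b - 1*16) = -3 + (b - 16) = -3 + (-16 + b) = -19 + b)
sqrt(I(-1) - 2871) = sqrt((-19 - 1) - 2871) = sqrt(-20 - 2871) = sqrt(-2891) = 7*I*sqrt(59)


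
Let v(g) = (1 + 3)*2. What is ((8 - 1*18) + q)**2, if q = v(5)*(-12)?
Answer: 11236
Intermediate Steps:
v(g) = 8 (v(g) = 4*2 = 8)
q = -96 (q = 8*(-12) = -96)
((8 - 1*18) + q)**2 = ((8 - 1*18) - 96)**2 = ((8 - 18) - 96)**2 = (-10 - 96)**2 = (-106)**2 = 11236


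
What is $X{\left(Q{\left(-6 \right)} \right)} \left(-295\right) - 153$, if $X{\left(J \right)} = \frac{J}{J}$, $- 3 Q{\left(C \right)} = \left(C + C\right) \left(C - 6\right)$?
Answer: $-448$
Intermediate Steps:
$Q{\left(C \right)} = - \frac{2 C \left(-6 + C\right)}{3}$ ($Q{\left(C \right)} = - \frac{\left(C + C\right) \left(C - 6\right)}{3} = - \frac{2 C \left(-6 + C\right)}{3}$)
$X{\left(J \right)} = 1$
$X{\left(Q{\left(-6 \right)} \right)} \left(-295\right) - 153 = 1 \left(-295\right) - 153 = -295 - 153 = -448$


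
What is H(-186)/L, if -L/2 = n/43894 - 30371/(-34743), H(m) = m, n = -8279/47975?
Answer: 400240918223550/3762082888109 ≈ 106.39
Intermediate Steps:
n = -8279/47975 (n = -8279*1/47975 = -8279/47975 ≈ -0.17257)
L = -3762082888109/2151832893675 (L = -2*(-8279/47975/43894 - 30371/(-34743)) = -2*(-8279/47975*1/43894 - 30371*(-1/34743)) = -2*(-487/123871450 + 30371/34743) = -2*3762082888109/4303665787350 = -3762082888109/2151832893675 ≈ -1.7483)
H(-186)/L = -186/(-3762082888109/2151832893675) = -186*(-2151832893675/3762082888109) = 400240918223550/3762082888109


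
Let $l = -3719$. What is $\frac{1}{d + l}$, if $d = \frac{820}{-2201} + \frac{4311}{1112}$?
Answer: $- \frac{2447512}{9093720457} \approx -0.00026914$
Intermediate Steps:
$d = \frac{8576671}{2447512}$ ($d = 820 \left(- \frac{1}{2201}\right) + 4311 \cdot \frac{1}{1112} = - \frac{820}{2201} + \frac{4311}{1112} = \frac{8576671}{2447512} \approx 3.5042$)
$\frac{1}{d + l} = \frac{1}{\frac{8576671}{2447512} - 3719} = \frac{1}{- \frac{9093720457}{2447512}} = - \frac{2447512}{9093720457}$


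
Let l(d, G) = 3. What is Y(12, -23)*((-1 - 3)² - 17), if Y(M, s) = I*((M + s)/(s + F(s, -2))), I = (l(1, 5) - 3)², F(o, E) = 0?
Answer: 0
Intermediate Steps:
I = 0 (I = (3 - 3)² = 0² = 0)
Y(M, s) = 0 (Y(M, s) = 0*((M + s)/(s + 0)) = 0*((M + s)/s) = 0)
Y(12, -23)*((-1 - 3)² - 17) = 0*((-1 - 3)² - 17) = 0*((-4)² - 17) = 0*(16 - 17) = 0*(-1) = 0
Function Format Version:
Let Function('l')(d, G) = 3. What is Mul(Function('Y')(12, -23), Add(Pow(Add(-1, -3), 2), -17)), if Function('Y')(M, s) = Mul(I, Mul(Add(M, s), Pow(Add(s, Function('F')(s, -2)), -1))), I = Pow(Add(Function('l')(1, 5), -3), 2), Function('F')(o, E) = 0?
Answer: 0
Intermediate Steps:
I = 0 (I = Pow(Add(3, -3), 2) = Pow(0, 2) = 0)
Function('Y')(M, s) = 0 (Function('Y')(M, s) = Mul(0, Mul(Add(M, s), Pow(Add(s, 0), -1))) = Mul(0, Mul(Add(M, s), Pow(s, -1))) = Mul(0, Mul(Pow(s, -1), Add(M, s))) = 0)
Mul(Function('Y')(12, -23), Add(Pow(Add(-1, -3), 2), -17)) = Mul(0, Add(Pow(Add(-1, -3), 2), -17)) = Mul(0, Add(Pow(-4, 2), -17)) = Mul(0, Add(16, -17)) = Mul(0, -1) = 0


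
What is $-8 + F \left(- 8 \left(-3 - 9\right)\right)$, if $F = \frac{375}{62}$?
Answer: $\frac{17752}{31} \approx 572.65$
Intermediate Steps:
$F = \frac{375}{62}$ ($F = 375 \cdot \frac{1}{62} = \frac{375}{62} \approx 6.0484$)
$-8 + F \left(- 8 \left(-3 - 9\right)\right) = -8 + \frac{375 \left(- 8 \left(-3 - 9\right)\right)}{62} = -8 + \frac{375 \left(\left(-8\right) \left(-12\right)\right)}{62} = -8 + \frac{375}{62} \cdot 96 = -8 + \frac{18000}{31} = \frac{17752}{31}$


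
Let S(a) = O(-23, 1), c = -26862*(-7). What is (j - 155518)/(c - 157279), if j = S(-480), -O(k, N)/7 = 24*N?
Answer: -155686/30755 ≈ -5.0621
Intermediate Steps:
c = 188034
O(k, N) = -168*N
S(a) = -168 (S(a) = -168*1 = -168)
j = -168
(j - 155518)/(c - 157279) = (-168 - 155518)/(188034 - 157279) = -155686/30755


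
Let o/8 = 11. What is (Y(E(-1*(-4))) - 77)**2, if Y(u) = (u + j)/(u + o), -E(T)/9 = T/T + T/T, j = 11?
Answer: 594441/100 ≈ 5944.4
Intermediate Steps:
o = 88 (o = 8*11 = 88)
E(T) = -18 (E(T) = -9*(T/T + T/T) = -9*(1 + 1) = -9*2 = -18)
Y(u) = (11 + u)/(88 + u) (Y(u) = (u + 11)/(u + 88) = (11 + u)/(88 + u))
(Y(E(-1*(-4))) - 77)**2 = ((11 - 18)/(88 - 18) - 77)**2 = (-7/70 - 77)**2 = ((1/70)*(-7) - 77)**2 = (-1/10 - 77)**2 = (-771/10)**2 = 594441/100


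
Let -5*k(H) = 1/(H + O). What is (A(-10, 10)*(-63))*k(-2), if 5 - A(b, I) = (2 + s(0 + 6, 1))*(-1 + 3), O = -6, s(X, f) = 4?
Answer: 441/40 ≈ 11.025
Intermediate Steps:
A(b, I) = -7 (A(b, I) = 5 - (2 + 4)*(-1 + 3) = 5 - 6*2 = 5 - 1*12 = 5 - 12 = -7)
k(H) = -1/(5*(-6 + H)) (k(H) = -1/(5*(H - 6)) = -1/(5*(-6 + H)))
(A(-10, 10)*(-63))*k(-2) = (-7*(-63))*(-1/(-30 + 5*(-2))) = 441*(-1/(-30 - 10)) = 441*(-1/(-40)) = 441*(-1*(-1/40)) = 441*(1/40) = 441/40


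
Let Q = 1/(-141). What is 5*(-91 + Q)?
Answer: -64160/141 ≈ -455.04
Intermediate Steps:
Q = -1/141 ≈ -0.0070922
5*(-91 + Q) = 5*(-91 - 1/141) = 5*(-12832/141) = -64160/141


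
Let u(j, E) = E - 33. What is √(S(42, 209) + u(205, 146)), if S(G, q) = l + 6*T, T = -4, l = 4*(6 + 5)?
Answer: √133 ≈ 11.533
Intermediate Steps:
l = 44 (l = 4*11 = 44)
u(j, E) = -33 + E
S(G, q) = 20 (S(G, q) = 44 + 6*(-4) = 44 - 24 = 20)
√(S(42, 209) + u(205, 146)) = √(20 + (-33 + 146)) = √(20 + 113) = √133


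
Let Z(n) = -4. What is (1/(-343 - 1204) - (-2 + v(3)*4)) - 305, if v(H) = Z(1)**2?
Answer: -567750/1547 ≈ -367.00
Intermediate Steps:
v(H) = 16 (v(H) = (-4)**2 = 16)
(1/(-343 - 1204) - (-2 + v(3)*4)) - 305 = (1/(-343 - 1204) - (-2 + 16*4)) - 305 = (1/(-1547) - (-2 + 64)) - 305 = (-1/1547 - 1*62) - 305 = (-1/1547 - 62) - 305 = -95915/1547 - 305 = -567750/1547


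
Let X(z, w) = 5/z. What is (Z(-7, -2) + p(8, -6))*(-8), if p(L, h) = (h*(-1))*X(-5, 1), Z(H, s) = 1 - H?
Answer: -16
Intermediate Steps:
p(L, h) = h (p(L, h) = (h*(-1))*(5/(-5)) = (-h)*(5*(-⅕)) = -h*(-1) = h)
(Z(-7, -2) + p(8, -6))*(-8) = ((1 - 1*(-7)) - 6)*(-8) = ((1 + 7) - 6)*(-8) = (8 - 6)*(-8) = 2*(-8) = -16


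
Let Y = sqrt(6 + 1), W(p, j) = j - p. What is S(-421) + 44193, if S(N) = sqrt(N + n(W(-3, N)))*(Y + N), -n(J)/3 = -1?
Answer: 44193 + I*sqrt(418)*(-421 + sqrt(7)) ≈ 44193.0 - 8553.3*I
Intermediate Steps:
n(J) = 3 (n(J) = -3*(-1) = 3)
Y = sqrt(7) ≈ 2.6458
S(N) = sqrt(3 + N)*(N + sqrt(7)) (S(N) = sqrt(N + 3)*(sqrt(7) + N) = sqrt(3 + N)*(N + sqrt(7)))
S(-421) + 44193 = sqrt(3 - 421)*(-421 + sqrt(7)) + 44193 = sqrt(-418)*(-421 + sqrt(7)) + 44193 = (I*sqrt(418))*(-421 + sqrt(7)) + 44193 = I*sqrt(418)*(-421 + sqrt(7)) + 44193 = 44193 + I*sqrt(418)*(-421 + sqrt(7))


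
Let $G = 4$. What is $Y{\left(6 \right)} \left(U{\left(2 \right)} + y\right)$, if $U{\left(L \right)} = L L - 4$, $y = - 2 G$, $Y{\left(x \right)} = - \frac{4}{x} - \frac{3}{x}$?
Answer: $\frac{28}{3} \approx 9.3333$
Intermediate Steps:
$Y{\left(x \right)} = - \frac{7}{x}$
$y = -8$ ($y = \left(-2\right) 4 = -8$)
$U{\left(L \right)} = -4 + L^{2}$ ($U{\left(L \right)} = L^{2} - 4 = -4 + L^{2}$)
$Y{\left(6 \right)} \left(U{\left(2 \right)} + y\right) = - \frac{7}{6} \left(\left(-4 + 2^{2}\right) - 8\right) = \left(-7\right) \frac{1}{6} \left(\left(-4 + 4\right) - 8\right) = - \frac{7 \left(0 - 8\right)}{6} = \left(- \frac{7}{6}\right) \left(-8\right) = \frac{28}{3}$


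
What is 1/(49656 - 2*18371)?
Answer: 1/12914 ≈ 7.7435e-5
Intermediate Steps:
1/(49656 - 2*18371) = 1/(49656 - 36742) = 1/12914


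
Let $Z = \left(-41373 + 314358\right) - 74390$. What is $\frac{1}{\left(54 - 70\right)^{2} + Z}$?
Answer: $\frac{1}{198851} \approx 5.0289 \cdot 10^{-6}$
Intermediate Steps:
$Z = 198595$ ($Z = 272985 - 74390 = 198595$)
$\frac{1}{\left(54 - 70\right)^{2} + Z} = \frac{1}{\left(54 - 70\right)^{2} + 198595} = \frac{1}{\left(-16\right)^{2} + 198595} = \frac{1}{256 + 198595} = \frac{1}{198851}$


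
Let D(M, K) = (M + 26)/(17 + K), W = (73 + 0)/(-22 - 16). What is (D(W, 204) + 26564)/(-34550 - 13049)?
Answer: -223085387/399736402 ≈ -0.55808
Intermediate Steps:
W = -73/38 (W = 73/(-38) = 73*(-1/38) = -73/38 ≈ -1.9211)
D(M, K) = (26 + M)/(17 + K)
(D(W, 204) + 26564)/(-34550 - 13049) = ((26 - 73/38)/(17 + 204) + 26564)/(-34550 - 13049) = ((915/38)/221 + 26564)/(-47599) = ((1/221)*(915/38) + 26564)*(-1/47599) = (915/8398 + 26564)*(-1/47599) = (223085387/8398)*(-1/47599) = -223085387/399736402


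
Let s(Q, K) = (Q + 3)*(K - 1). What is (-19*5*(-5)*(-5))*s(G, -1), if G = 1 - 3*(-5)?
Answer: 90250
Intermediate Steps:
G = 16 (G = 1 + 15 = 16)
s(Q, K) = (-1 + K)*(3 + Q) (s(Q, K) = (3 + Q)*(-1 + K) = (-1 + K)*(3 + Q))
(-19*5*(-5)*(-5))*s(G, -1) = (-19*5*(-5)*(-5))*(-3 - 1*16 + 3*(-1) - 1*16) = (-(-475)*(-5))*(-3 - 16 - 3 - 16) = -19*125*(-38) = -2375*(-38) = 90250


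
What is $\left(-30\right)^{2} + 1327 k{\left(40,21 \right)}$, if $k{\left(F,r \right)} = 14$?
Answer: $19478$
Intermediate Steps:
$\left(-30\right)^{2} + 1327 k{\left(40,21 \right)} = \left(-30\right)^{2} + 1327 \cdot 14 = 900 + 18578 = 19478$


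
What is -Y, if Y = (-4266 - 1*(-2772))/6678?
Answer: 83/371 ≈ 0.22372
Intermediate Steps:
Y = -83/371 (Y = (-4266 + 2772)*(1/6678) = -1494*1/6678 = -83/371 ≈ -0.22372)
-Y = -1*(-83/371) = 83/371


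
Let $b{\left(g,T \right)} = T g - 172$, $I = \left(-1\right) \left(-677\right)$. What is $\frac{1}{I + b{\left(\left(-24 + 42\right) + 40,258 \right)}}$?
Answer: $\frac{1}{15469} \approx 6.4645 \cdot 10^{-5}$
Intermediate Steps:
$I = 677$
$b{\left(g,T \right)} = -172 + T g$
$\frac{1}{I + b{\left(\left(-24 + 42\right) + 40,258 \right)}} = \frac{1}{677 - \left(172 - 258 \left(\left(-24 + 42\right) + 40\right)\right)} = \frac{1}{677 - \left(172 - 258 \left(18 + 40\right)\right)} = \frac{1}{677 + \left(-172 + 258 \cdot 58\right)} = \frac{1}{677 + \left(-172 + 14964\right)} = \frac{1}{677 + 14792} = \frac{1}{15469}$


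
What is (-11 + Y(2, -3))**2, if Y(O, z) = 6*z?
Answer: 841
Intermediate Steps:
(-11 + Y(2, -3))**2 = (-11 + 6*(-3))**2 = (-11 - 18)**2 = (-29)**2 = 841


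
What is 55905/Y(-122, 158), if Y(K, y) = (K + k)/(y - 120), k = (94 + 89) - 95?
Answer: -1062195/17 ≈ -62482.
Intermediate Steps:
k = 88 (k = 183 - 95 = 88)
Y(K, y) = (88 + K)/(-120 + y) (Y(K, y) = (K + 88)/(y - 120) = (88 + K)/(-120 + y))
55905/Y(-122, 158) = 55905/(((88 - 122)/(-120 + 158))) = 55905/((-34/38)) = 55905/(((1/38)*(-34))) = 55905/(-17/19) = 55905*(-19/17) = -1062195/17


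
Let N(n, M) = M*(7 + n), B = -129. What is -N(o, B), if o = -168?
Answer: -20769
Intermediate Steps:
-N(o, B) = -(-129)*(7 - 168) = -(-129)*(-161) = -1*20769 = -20769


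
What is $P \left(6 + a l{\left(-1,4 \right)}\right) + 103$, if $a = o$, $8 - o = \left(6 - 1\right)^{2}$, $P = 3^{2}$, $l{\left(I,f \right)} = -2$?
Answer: $463$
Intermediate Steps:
$P = 9$
$o = -17$ ($o = 8 - \left(6 - 1\right)^{2} = 8 - 5^{2} = 8 - 25 = -17$)
$a = -17$
$P \left(6 + a l{\left(-1,4 \right)}\right) + 103 = 9 \left(6 - -34\right) + 103 = 9 \left(6 + 34\right) + 103 = 9 \cdot 40 + 103 = 360 + 103 = 463$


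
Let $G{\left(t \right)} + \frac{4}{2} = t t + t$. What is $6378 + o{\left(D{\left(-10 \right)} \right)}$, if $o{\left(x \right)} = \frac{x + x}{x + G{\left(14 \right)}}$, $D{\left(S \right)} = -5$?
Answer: $\frac{1294724}{203} \approx 6378.0$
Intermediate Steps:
$G{\left(t \right)} = -2 + t + t^{2}$ ($G{\left(t \right)} = -2 + \left(t t + t\right) = -2 + \left(t^{2} + t\right) = -2 + \left(t + t^{2}\right) = -2 + t + t^{2}$)
$o{\left(x \right)} = \frac{2 x}{208 + x}$ ($o{\left(x \right)} = \frac{x + x}{x + \left(-2 + 14 + 14^{2}\right)} = \frac{2 x}{x + \left(-2 + 14 + 196\right)} = \frac{2 x}{x + 208} = \frac{2 x}{208 + x}$)
$6378 + o{\left(D{\left(-10 \right)} \right)} = 6378 + 2 \left(-5\right) \frac{1}{208 - 5} = 6378 + 2 \left(-5\right) \frac{1}{203} = 6378 - \frac{10}{203} = \frac{1294724}{203}$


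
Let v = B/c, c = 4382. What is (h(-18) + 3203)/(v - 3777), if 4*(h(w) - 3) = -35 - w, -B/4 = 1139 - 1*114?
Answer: -28060137/33109828 ≈ -0.84749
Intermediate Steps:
B = -4100 (B = -4*(1139 - 1*114) = -4*(1139 - 114) = -4*1025 = -4100)
v = -2050/2191 (v = -4100/4382 = -4100*1/4382 = -2050/2191 ≈ -0.93565)
h(w) = -23/4 - w/4 (h(w) = 3 + (-35 - w)/4 = 3 + (-35/4 - w/4) = -23/4 - w/4)
(h(-18) + 3203)/(v - 3777) = ((-23/4 - 1/4*(-18)) + 3203)/(-2050/2191 - 3777) = ((-23/4 + 9/2) + 3203)/(-8277457/2191) = (-5/4 + 3203)*(-2191/8277457) = (12807/4)*(-2191/8277457) = -28060137/33109828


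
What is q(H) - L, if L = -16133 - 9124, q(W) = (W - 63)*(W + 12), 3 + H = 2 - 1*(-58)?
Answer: 24843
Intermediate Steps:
H = 57 (H = -3 + (2 - 1*(-58)) = -3 + (2 + 58) = -3 + 60 = 57)
q(W) = (-63 + W)*(12 + W)
L = -25257
q(H) - L = (-756 + 57**2 - 51*57) - 1*(-25257) = (-756 + 3249 - 2907) + 25257 = -414 + 25257 = 24843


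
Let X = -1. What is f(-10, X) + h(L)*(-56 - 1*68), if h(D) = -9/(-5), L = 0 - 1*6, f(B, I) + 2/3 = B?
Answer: -3508/15 ≈ -233.87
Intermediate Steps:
f(B, I) = -⅔ + B
L = -6 (L = 0 - 6 = -6)
h(D) = 9/5 (h(D) = -9*(-⅕) = 9/5)
f(-10, X) + h(L)*(-56 - 1*68) = (-⅔ - 10) + 9*(-56 - 1*68)/5 = -32/3 + 9*(-56 - 68)/5 = -32/3 + (9/5)*(-124) = -32/3 - 1116/5 = -3508/15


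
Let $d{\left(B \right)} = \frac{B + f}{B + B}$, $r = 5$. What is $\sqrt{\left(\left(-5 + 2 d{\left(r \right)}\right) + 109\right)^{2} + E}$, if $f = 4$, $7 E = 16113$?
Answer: $\frac{4 \sqrt{1033249}}{35} \approx 116.17$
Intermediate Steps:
$E = \frac{16113}{7}$ ($E = \frac{1}{7} \cdot 16113 = \frac{16113}{7} \approx 2301.9$)
$d{\left(B \right)} = \frac{4 + B}{2 B}$ ($d{\left(B \right)} = \frac{B + 4}{B + B} = \frac{4 + B}{2 B}$)
$\sqrt{\left(\left(-5 + 2 d{\left(r \right)}\right) + 109\right)^{2} + E} = \sqrt{\left(\left(-5 + 2 \frac{4 + 5}{2 \cdot 5}\right) + 109\right)^{2} + \frac{16113}{7}} = \sqrt{\left(\left(-5 + 2 \cdot \frac{1}{2} \cdot \frac{1}{5} \cdot 9\right) + 109\right)^{2} + \frac{16113}{7}} = \sqrt{\left(\left(-5 + 2 \cdot \frac{9}{10}\right) + 109\right)^{2} + \frac{16113}{7}} = \sqrt{\left(\left(-5 + \frac{9}{5}\right) + 109\right)^{2} + \frac{16113}{7}} = \sqrt{\left(- \frac{16}{5} + 109\right)^{2} + \frac{16113}{7}} = \sqrt{\left(\frac{529}{5}\right)^{2} + \frac{16113}{7}} = \sqrt{\frac{279841}{25} + \frac{16113}{7}} = \sqrt{\frac{2361712}{175}} = \frac{4 \sqrt{1033249}}{35}$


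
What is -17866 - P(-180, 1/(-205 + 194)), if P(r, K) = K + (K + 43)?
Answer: -196997/11 ≈ -17909.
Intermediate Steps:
P(r, K) = 43 + 2*K (P(r, K) = K + (43 + K) = 43 + 2*K)
-17866 - P(-180, 1/(-205 + 194)) = -17866 - (43 + 2/(-205 + 194)) = -17866 - (43 + 2/(-11)) = -17866 - (43 + 2*(-1/11)) = -17866 - (43 - 2/11) = -17866 - 1*471/11 = -17866 - 471/11 = -196997/11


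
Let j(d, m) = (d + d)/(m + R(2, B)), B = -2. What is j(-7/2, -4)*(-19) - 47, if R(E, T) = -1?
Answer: -368/5 ≈ -73.600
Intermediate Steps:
j(d, m) = 2*d/(-1 + m) (j(d, m) = (d + d)/(m - 1) = (2*d)/(-1 + m) = 2*d/(-1 + m))
j(-7/2, -4)*(-19) - 47 = (2*(-7/2)/(-1 - 4))*(-19) - 47 = (2*(-7*1/2)/(-5))*(-19) - 47 = (2*(-7/2)*(-1/5))*(-19) - 47 = (7/5)*(-19) - 47 = -133/5 - 47 = -368/5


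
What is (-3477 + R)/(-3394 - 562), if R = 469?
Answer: 752/989 ≈ 0.76036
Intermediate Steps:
(-3477 + R)/(-3394 - 562) = (-3477 + 469)/(-3394 - 562) = -3008/(-3956) = -3008*(-1/3956) = 752/989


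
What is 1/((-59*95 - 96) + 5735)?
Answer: 1/34 ≈ 0.029412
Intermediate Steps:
1/((-59*95 - 96) + 5735) = 1/((-5605 - 96) + 5735) = 1/(-5701 + 5735) = 1/34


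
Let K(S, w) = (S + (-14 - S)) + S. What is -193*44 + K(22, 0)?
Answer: -8484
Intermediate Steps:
K(S, w) = -14 + S
-193*44 + K(22, 0) = -193*44 + (-14 + 22) = -8492 + 8 = -8484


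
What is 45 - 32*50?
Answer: -1555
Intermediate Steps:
45 - 32*50 = 45 - 1600 = -1555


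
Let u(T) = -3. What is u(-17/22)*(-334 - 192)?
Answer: 1578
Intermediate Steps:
u(-17/22)*(-334 - 192) = -3*(-334 - 192) = -3*(-526) = 1578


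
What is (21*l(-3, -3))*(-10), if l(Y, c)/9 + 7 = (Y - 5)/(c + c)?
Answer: 10710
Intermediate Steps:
l(Y, c) = -63 + 9*(-5 + Y)/(2*c) (l(Y, c) = -63 + 9*((Y - 5)/(c + c)) = -63 + 9*((-5 + Y)/((2*c))) = -63 + 9*((-5 + Y)*(1/(2*c))) = -63 + 9*((-5 + Y)/(2*c)) = -63 + 9*(-5 + Y)/(2*c))
(21*l(-3, -3))*(-10) = (21*((9/2)*(-5 - 3 - 14*(-3))/(-3)))*(-10) = (21*((9/2)*(-⅓)*(-5 - 3 + 42)))*(-10) = (21*((9/2)*(-⅓)*34))*(-10) = (21*(-51))*(-10) = -1071*(-10) = 10710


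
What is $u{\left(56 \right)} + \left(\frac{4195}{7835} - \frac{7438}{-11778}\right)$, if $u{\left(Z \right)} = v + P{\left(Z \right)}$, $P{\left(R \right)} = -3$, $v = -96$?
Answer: $- \frac{902809693}{9228063} \approx -97.833$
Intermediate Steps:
$u{\left(Z \right)} = -99$ ($u{\left(Z \right)} = -96 - 3 = -99$)
$u{\left(56 \right)} + \left(\frac{4195}{7835} - \frac{7438}{-11778}\right) = -99 + \left(\frac{4195}{7835} - \frac{7438}{-11778}\right) = -99 + \left(4195 \cdot \frac{1}{7835} - - \frac{3719}{5889}\right) = -99 + \left(\frac{839}{1567} + \frac{3719}{5889}\right) = -99 + \frac{10768544}{9228063} = - \frac{902809693}{9228063}$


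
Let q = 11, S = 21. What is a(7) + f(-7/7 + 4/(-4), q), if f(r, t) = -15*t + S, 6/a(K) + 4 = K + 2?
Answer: -714/5 ≈ -142.80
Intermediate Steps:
a(K) = 6/(-2 + K) (a(K) = 6/(-4 + (K + 2)) = 6/(-4 + (2 + K)) = 6/(-2 + K))
f(r, t) = 21 - 15*t (f(r, t) = -15*t + 21 = 21 - 15*t)
a(7) + f(-7/7 + 4/(-4), q) = 6/(-2 + 7) + (21 - 15*11) = 6/5 + (21 - 165) = 6*(⅕) - 144 = 6/5 - 144 = -714/5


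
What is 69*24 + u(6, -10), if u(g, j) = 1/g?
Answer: 9937/6 ≈ 1656.2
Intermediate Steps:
69*24 + u(6, -10) = 69*24 + 1/6 = 1656 + ⅙ = 9937/6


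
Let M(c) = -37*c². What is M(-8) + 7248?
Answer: 4880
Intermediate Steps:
M(-8) + 7248 = -37*(-8)² + 7248 = -37*64 + 7248 = -2368 + 7248 = 4880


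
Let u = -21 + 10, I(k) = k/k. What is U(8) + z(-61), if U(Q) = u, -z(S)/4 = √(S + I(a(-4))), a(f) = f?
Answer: -11 - 8*I*√15 ≈ -11.0 - 30.984*I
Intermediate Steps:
I(k) = 1
z(S) = -4*√(1 + S) (z(S) = -4*√(S + 1) = -4*√(1 + S))
u = -11
U(Q) = -11
U(8) + z(-61) = -11 - 4*√(1 - 61) = -11 - 8*I*√15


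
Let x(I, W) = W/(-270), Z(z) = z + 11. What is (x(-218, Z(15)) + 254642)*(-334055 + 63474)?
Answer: -9301670227717/135 ≈ -6.8901e+10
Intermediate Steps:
Z(z) = 11 + z
x(I, W) = -W/270 (x(I, W) = W*(-1/270) = -W/270)
(x(-218, Z(15)) + 254642)*(-334055 + 63474) = (-(11 + 15)/270 + 254642)*(-334055 + 63474) = (-1/270*26 + 254642)*(-270581) = (-13/135 + 254642)*(-270581) = (34376657/135)*(-270581) = -9301670227717/135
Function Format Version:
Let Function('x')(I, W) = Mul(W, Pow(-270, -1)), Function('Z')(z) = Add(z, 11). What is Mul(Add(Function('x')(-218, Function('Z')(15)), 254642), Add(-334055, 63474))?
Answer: Rational(-9301670227717, 135) ≈ -6.8901e+10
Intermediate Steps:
Function('Z')(z) = Add(11, z)
Function('x')(I, W) = Mul(Rational(-1, 270), W) (Function('x')(I, W) = Mul(W, Rational(-1, 270)) = Mul(Rational(-1, 270), W))
Mul(Add(Function('x')(-218, Function('Z')(15)), 254642), Add(-334055, 63474)) = Mul(Add(Mul(Rational(-1, 270), Add(11, 15)), 254642), Add(-334055, 63474)) = Mul(Add(Mul(Rational(-1, 270), 26), 254642), -270581) = Mul(Add(Rational(-13, 135), 254642), -270581) = Mul(Rational(34376657, 135), -270581) = Rational(-9301670227717, 135)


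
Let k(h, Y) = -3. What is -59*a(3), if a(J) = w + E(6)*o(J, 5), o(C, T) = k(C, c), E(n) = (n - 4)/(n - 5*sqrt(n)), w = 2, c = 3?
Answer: -2596/19 - 295*sqrt(6)/19 ≈ -174.66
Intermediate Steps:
E(n) = (-4 + n)/(n - 5*sqrt(n))
o(C, T) = -3
a(J) = 2 + 6/(-6 + 5*sqrt(6)) (a(J) = 2 + ((4 - 1*6)/(-1*6 + 5*sqrt(6)))*(-3) = 2 + ((4 - 6)/(-6 + 5*sqrt(6)))*(-3) = 2 + (-2/(-6 + 5*sqrt(6)))*(-3) = 2 - 2/(-6 + 5*sqrt(6))*(-3) = 2 + 6/(-6 + 5*sqrt(6)))
-59*a(3) = -59*(44/19 + 5*sqrt(6)/19) = -2596/19 - 295*sqrt(6)/19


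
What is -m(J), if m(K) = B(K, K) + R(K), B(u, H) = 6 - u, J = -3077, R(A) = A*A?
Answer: -9471012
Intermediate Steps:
R(A) = A²
m(K) = 6 + K² - K (m(K) = (6 - K) + K² = 6 + K² - K)
-m(J) = -(6 + (-3077)² - 1*(-3077)) = -(6 + 9467929 + 3077) = -1*9471012 = -9471012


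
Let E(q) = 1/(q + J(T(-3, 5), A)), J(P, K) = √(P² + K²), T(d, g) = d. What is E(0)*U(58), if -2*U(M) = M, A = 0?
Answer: -29/3 ≈ -9.6667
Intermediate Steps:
U(M) = -M/2
J(P, K) = √(K² + P²)
E(q) = 1/(3 + q) (E(q) = 1/(q + √(0² + (-3)²)) = 1/(q + √(0 + 9)) = 1/(q + √9) = 1/(q + 3) = 1/(3 + q))
E(0)*U(58) = (-½*58)/(3 + 0) = -29/3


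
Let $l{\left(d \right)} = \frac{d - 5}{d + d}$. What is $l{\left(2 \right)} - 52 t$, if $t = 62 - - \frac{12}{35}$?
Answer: $- \frac{453961}{140} \approx -3242.6$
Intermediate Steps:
$t = \frac{2182}{35}$ ($t = 62 - \left(-12\right) \frac{1}{35} = 62 - - \frac{12}{35} = 62 + \frac{12}{35} = \frac{2182}{35} \approx 62.343$)
$l{\left(d \right)} = \frac{-5 + d}{2 d}$
$l{\left(2 \right)} - 52 t = \frac{-5 + 2}{2 \cdot 2} - \frac{113464}{35} = \frac{1}{2} \cdot \frac{1}{2} \left(-3\right) - \frac{113464}{35} = - \frac{3}{4} - \frac{113464}{35} = - \frac{453961}{140}$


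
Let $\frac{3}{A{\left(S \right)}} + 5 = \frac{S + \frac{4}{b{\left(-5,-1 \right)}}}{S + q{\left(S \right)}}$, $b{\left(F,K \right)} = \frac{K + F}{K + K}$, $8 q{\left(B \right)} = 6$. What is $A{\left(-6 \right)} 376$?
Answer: $- \frac{10152}{37} \approx -274.38$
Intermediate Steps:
$q{\left(B \right)} = \frac{3}{4}$ ($q{\left(B \right)} = \frac{1}{8} \cdot 6 = \frac{3}{4}$)
$b{\left(F,K \right)} = \frac{F + K}{2 K}$
$A{\left(S \right)} = \frac{3}{-5 + \frac{\frac{4}{3} + S}{\frac{3}{4} + S}}$ ($A{\left(S \right)} = \frac{3}{-5 + \frac{S + \frac{4}{\frac{1}{2} \frac{1}{-1} \left(-5 - 1\right)}}{S + \frac{3}{4}}} = \frac{3}{-5 + \frac{S + \frac{4}{\frac{1}{2} \left(-1\right) \left(-6\right)}}{\frac{3}{4} + S}} = \frac{3}{-5 + \frac{S + \frac{4}{3}}{\frac{3}{4} + S}} = \frac{3}{-5 + \frac{\frac{4}{3} + S}{\frac{3}{4} + S}}$)
$A{\left(-6 \right)} 376 = \frac{9 \left(-3 - -24\right)}{29 + 48 \left(-6\right)} 376 = \frac{9 \left(-3 + 24\right)}{29 - 288} \cdot 376 = 9 \frac{1}{-259} \cdot 21 \cdot 376 = 9 \left(- \frac{1}{259}\right) 21 \cdot 376 = \left(- \frac{27}{37}\right) 376 = - \frac{10152}{37}$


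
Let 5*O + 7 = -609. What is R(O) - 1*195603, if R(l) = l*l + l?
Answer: -4513699/25 ≈ -1.8055e+5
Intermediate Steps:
O = -616/5 (O = -7/5 + (⅕)*(-609) = -7/5 - 609/5 = -616/5 ≈ -123.20)
R(l) = l + l² (R(l) = l² + l = l + l²)
R(O) - 1*195603 = -616*(1 - 616/5)/5 - 1*195603 = -616/5*(-611/5) - 195603 = 376376/25 - 195603 = -4513699/25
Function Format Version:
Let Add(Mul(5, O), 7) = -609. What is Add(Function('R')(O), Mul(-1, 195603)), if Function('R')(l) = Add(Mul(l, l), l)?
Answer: Rational(-4513699, 25) ≈ -1.8055e+5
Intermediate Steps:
O = Rational(-616, 5) (O = Add(Rational(-7, 5), Mul(Rational(1, 5), -609)) = Add(Rational(-7, 5), Rational(-609, 5)) = Rational(-616, 5) ≈ -123.20)
Function('R')(l) = Add(l, Pow(l, 2)) (Function('R')(l) = Add(Pow(l, 2), l) = Add(l, Pow(l, 2)))
Add(Function('R')(O), Mul(-1, 195603)) = Add(Mul(Rational(-616, 5), Add(1, Rational(-616, 5))), Mul(-1, 195603)) = Add(Mul(Rational(-616, 5), Rational(-611, 5)), -195603) = Add(Rational(376376, 25), -195603) = Rational(-4513699, 25)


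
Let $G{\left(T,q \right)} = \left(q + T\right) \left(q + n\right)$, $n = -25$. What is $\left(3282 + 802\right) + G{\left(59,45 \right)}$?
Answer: $6164$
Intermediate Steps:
$G{\left(T,q \right)} = \left(-25 + q\right) \left(T + q\right)$ ($G{\left(T,q \right)} = \left(q + T\right) \left(q - 25\right) = \left(T + q\right) \left(-25 + q\right) = \left(-25 + q\right) \left(T + q\right)$)
$\left(3282 + 802\right) + G{\left(59,45 \right)} = \left(3282 + 802\right) + \left(45^{2} - 1475 - 1125 + 59 \cdot 45\right) = 4084 + \left(2025 - 1475 - 1125 + 2655\right) = 4084 + 2080 = 6164$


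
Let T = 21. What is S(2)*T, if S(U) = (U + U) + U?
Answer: 126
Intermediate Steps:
S(U) = 3*U (S(U) = 2*U + U = 3*U)
S(2)*T = (3*2)*21 = 6*21 = 126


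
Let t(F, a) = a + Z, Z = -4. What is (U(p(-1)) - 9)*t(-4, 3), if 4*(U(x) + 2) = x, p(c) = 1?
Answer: 43/4 ≈ 10.750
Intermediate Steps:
U(x) = -2 + x/4
t(F, a) = -4 + a (t(F, a) = a - 4 = -4 + a)
(U(p(-1)) - 9)*t(-4, 3) = ((-2 + (1/4)*1) - 9)*(-4 + 3) = ((-2 + 1/4) - 9)*(-1) = (-7/4 - 9)*(-1) = -43/4*(-1) = 43/4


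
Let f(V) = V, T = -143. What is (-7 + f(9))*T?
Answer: -286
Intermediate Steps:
(-7 + f(9))*T = (-7 + 9)*(-143) = 2*(-143) = -286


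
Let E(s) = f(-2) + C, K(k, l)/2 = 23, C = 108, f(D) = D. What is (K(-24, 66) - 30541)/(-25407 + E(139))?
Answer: 30495/25301 ≈ 1.2053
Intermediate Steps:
K(k, l) = 46 (K(k, l) = 2*23 = 46)
E(s) = 106 (E(s) = -2 + 108 = 106)
(K(-24, 66) - 30541)/(-25407 + E(139)) = (46 - 30541)/(-25407 + 106) = -30495/(-25301) = -30495*(-1/25301) = 30495/25301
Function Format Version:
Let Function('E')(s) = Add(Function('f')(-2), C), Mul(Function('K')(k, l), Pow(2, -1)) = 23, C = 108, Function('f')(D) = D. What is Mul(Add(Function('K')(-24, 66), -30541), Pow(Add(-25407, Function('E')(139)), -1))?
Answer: Rational(30495, 25301) ≈ 1.2053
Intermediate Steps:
Function('K')(k, l) = 46 (Function('K')(k, l) = Mul(2, 23) = 46)
Function('E')(s) = 106 (Function('E')(s) = Add(-2, 108) = 106)
Mul(Add(Function('K')(-24, 66), -30541), Pow(Add(-25407, Function('E')(139)), -1)) = Mul(Add(46, -30541), Pow(Add(-25407, 106), -1)) = Mul(-30495, Pow(-25301, -1)) = Mul(-30495, Rational(-1, 25301)) = Rational(30495, 25301)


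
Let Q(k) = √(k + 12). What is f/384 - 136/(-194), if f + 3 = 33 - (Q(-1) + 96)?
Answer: 3285/6208 - √11/384 ≈ 0.52052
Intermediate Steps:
Q(k) = √(12 + k)
f = -66 - √11 (f = -3 + (33 - (√(12 - 1) + 96)) = -3 + (33 - (√11 + 96)) = -3 + (33 - (96 + √11)) = -3 + (33 + (-96 - √11)) = -3 + (-63 - √11) = -66 - √11 ≈ -69.317)
f/384 - 136/(-194) = (-66 - √11)/384 - 136/(-194) = (-66 - √11)*(1/384) - 136*(-1/194) = (-11/64 - √11/384) + 68/97 = 3285/6208 - √11/384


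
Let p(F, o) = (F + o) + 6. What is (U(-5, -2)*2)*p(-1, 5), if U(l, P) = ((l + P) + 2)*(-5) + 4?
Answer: 580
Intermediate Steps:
p(F, o) = 6 + F + o
U(l, P) = -6 - 5*P - 5*l (U(l, P) = ((P + l) + 2)*(-5) + 4 = (2 + P + l)*(-5) + 4 = (-10 - 5*P - 5*l) + 4 = -6 - 5*P - 5*l)
(U(-5, -2)*2)*p(-1, 5) = ((-6 - 5*(-2) - 5*(-5))*2)*(6 - 1 + 5) = ((-6 + 10 + 25)*2)*10 = (29*2)*10 = 58*10 = 580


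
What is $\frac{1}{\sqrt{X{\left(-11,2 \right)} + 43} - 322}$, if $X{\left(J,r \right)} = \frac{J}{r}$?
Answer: $- \frac{644}{207293} - \frac{5 \sqrt{6}}{207293} \approx -0.0031658$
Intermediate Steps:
$\frac{1}{\sqrt{X{\left(-11,2 \right)} + 43} - 322} = \frac{1}{\sqrt{- \frac{11}{2} + 43} - 322} = \frac{1}{\sqrt{\frac{75}{2}} - 322} = \frac{1}{\frac{5 \sqrt{6}}{2} - 322} = \frac{1}{-322 + \frac{5 \sqrt{6}}{2}}$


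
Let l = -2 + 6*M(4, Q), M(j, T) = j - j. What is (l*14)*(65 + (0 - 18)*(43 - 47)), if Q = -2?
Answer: -3836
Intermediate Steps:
M(j, T) = 0
l = -2 (l = -2 + 6*0 = -2 + 0 = -2)
(l*14)*(65 + (0 - 18)*(43 - 47)) = (-2*14)*(65 + (0 - 18)*(43 - 47)) = -28*(65 - 18*(-4)) = -28*(65 + 72) = -28*137 = -3836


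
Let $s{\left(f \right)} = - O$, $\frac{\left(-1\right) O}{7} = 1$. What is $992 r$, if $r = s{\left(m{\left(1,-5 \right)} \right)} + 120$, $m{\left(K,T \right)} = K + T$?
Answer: $125984$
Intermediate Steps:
$O = -7$ ($O = \left(-7\right) 1 = -7$)
$s{\left(f \right)} = 7$ ($s{\left(f \right)} = \left(-1\right) \left(-7\right) = 7$)
$r = 127$ ($r = 7 + 120 = 127$)
$992 r = 992 \cdot 127 = 125984$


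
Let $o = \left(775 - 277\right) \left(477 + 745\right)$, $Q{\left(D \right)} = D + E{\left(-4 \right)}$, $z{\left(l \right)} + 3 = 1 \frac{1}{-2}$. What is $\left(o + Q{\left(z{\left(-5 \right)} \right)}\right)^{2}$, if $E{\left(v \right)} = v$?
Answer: $\frac{1481325107409}{4} \approx 3.7033 \cdot 10^{11}$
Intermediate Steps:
$z{\left(l \right)} = - \frac{7}{2}$ ($z{\left(l \right)} = -3 + 1 \frac{1}{-2} = -3 + 1 \left(- \frac{1}{2}\right) = -3 - \frac{1}{2} = - \frac{7}{2}$)
$Q{\left(D \right)} = -4 + D$ ($Q{\left(D \right)} = D - 4 = -4 + D$)
$o = 608556$ ($o = 498 \cdot 1222 = 608556$)
$\left(o + Q{\left(z{\left(-5 \right)} \right)}\right)^{2} = \left(608556 - \frac{15}{2}\right)^{2} = \left(\frac{1217097}{2}\right)^{2} = \frac{1481325107409}{4}$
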